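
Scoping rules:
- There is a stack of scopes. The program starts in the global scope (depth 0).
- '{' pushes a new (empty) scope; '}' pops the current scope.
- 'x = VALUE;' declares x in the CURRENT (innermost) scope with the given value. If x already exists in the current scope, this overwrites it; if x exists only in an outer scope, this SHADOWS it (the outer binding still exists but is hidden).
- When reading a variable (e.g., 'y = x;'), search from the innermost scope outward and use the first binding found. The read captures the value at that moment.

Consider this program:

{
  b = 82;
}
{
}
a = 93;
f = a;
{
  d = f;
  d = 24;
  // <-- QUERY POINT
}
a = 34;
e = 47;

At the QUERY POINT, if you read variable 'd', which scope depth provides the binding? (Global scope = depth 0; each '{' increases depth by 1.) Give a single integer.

Answer: 1

Derivation:
Step 1: enter scope (depth=1)
Step 2: declare b=82 at depth 1
Step 3: exit scope (depth=0)
Step 4: enter scope (depth=1)
Step 5: exit scope (depth=0)
Step 6: declare a=93 at depth 0
Step 7: declare f=(read a)=93 at depth 0
Step 8: enter scope (depth=1)
Step 9: declare d=(read f)=93 at depth 1
Step 10: declare d=24 at depth 1
Visible at query point: a=93 d=24 f=93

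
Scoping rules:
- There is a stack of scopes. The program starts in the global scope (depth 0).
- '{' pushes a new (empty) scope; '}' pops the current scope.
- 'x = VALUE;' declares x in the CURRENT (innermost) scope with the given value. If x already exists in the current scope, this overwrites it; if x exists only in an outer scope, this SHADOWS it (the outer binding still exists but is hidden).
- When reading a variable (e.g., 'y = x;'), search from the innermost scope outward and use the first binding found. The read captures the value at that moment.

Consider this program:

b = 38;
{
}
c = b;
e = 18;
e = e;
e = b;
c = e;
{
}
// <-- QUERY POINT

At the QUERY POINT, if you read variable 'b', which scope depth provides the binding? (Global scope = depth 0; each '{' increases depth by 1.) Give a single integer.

Step 1: declare b=38 at depth 0
Step 2: enter scope (depth=1)
Step 3: exit scope (depth=0)
Step 4: declare c=(read b)=38 at depth 0
Step 5: declare e=18 at depth 0
Step 6: declare e=(read e)=18 at depth 0
Step 7: declare e=(read b)=38 at depth 0
Step 8: declare c=(read e)=38 at depth 0
Step 9: enter scope (depth=1)
Step 10: exit scope (depth=0)
Visible at query point: b=38 c=38 e=38

Answer: 0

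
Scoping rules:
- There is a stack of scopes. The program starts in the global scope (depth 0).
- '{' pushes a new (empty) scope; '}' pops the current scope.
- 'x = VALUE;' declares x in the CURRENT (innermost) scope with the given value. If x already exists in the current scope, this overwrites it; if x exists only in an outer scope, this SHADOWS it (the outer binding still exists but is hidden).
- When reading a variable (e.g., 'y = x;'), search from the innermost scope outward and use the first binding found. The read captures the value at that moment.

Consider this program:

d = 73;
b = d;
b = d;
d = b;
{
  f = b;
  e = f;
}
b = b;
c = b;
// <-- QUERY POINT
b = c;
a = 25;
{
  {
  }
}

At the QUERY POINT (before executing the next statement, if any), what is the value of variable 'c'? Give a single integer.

Answer: 73

Derivation:
Step 1: declare d=73 at depth 0
Step 2: declare b=(read d)=73 at depth 0
Step 3: declare b=(read d)=73 at depth 0
Step 4: declare d=(read b)=73 at depth 0
Step 5: enter scope (depth=1)
Step 6: declare f=(read b)=73 at depth 1
Step 7: declare e=(read f)=73 at depth 1
Step 8: exit scope (depth=0)
Step 9: declare b=(read b)=73 at depth 0
Step 10: declare c=(read b)=73 at depth 0
Visible at query point: b=73 c=73 d=73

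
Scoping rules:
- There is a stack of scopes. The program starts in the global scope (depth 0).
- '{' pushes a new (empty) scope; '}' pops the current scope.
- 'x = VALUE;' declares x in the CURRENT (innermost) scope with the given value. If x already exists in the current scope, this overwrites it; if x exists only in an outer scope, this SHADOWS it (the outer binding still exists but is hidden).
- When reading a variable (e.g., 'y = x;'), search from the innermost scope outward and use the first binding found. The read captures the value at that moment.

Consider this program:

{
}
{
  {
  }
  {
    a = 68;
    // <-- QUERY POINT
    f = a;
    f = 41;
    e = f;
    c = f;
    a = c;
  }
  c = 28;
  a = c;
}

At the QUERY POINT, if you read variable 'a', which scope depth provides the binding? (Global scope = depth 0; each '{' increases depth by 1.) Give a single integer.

Answer: 2

Derivation:
Step 1: enter scope (depth=1)
Step 2: exit scope (depth=0)
Step 3: enter scope (depth=1)
Step 4: enter scope (depth=2)
Step 5: exit scope (depth=1)
Step 6: enter scope (depth=2)
Step 7: declare a=68 at depth 2
Visible at query point: a=68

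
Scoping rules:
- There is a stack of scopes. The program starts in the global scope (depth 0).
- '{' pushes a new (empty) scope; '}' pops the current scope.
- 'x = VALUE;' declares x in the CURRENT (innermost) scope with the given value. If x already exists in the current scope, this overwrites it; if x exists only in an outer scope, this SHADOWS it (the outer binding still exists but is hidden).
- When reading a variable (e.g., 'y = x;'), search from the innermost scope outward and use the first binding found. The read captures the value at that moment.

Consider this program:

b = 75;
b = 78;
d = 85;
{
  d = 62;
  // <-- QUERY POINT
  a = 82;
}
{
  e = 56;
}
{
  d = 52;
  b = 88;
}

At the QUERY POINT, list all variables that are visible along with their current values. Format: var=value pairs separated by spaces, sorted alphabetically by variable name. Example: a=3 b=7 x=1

Answer: b=78 d=62

Derivation:
Step 1: declare b=75 at depth 0
Step 2: declare b=78 at depth 0
Step 3: declare d=85 at depth 0
Step 4: enter scope (depth=1)
Step 5: declare d=62 at depth 1
Visible at query point: b=78 d=62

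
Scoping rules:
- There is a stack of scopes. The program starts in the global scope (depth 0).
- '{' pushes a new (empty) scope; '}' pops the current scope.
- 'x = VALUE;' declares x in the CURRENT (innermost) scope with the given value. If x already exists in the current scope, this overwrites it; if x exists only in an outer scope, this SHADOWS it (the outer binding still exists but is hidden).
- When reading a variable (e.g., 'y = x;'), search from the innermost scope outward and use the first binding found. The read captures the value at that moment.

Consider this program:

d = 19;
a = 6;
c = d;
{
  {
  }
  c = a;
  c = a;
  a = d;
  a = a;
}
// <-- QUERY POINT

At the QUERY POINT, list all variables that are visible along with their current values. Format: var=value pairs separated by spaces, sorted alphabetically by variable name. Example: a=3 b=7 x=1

Answer: a=6 c=19 d=19

Derivation:
Step 1: declare d=19 at depth 0
Step 2: declare a=6 at depth 0
Step 3: declare c=(read d)=19 at depth 0
Step 4: enter scope (depth=1)
Step 5: enter scope (depth=2)
Step 6: exit scope (depth=1)
Step 7: declare c=(read a)=6 at depth 1
Step 8: declare c=(read a)=6 at depth 1
Step 9: declare a=(read d)=19 at depth 1
Step 10: declare a=(read a)=19 at depth 1
Step 11: exit scope (depth=0)
Visible at query point: a=6 c=19 d=19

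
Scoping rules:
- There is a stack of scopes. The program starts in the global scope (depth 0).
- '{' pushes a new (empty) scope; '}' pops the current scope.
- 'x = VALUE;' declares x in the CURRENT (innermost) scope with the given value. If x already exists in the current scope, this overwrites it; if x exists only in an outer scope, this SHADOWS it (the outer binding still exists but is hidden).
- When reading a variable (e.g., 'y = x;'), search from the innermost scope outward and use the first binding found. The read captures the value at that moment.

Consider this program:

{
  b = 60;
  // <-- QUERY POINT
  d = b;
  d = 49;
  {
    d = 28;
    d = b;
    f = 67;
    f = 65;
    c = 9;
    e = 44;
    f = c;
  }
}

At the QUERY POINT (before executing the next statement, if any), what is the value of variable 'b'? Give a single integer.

Answer: 60

Derivation:
Step 1: enter scope (depth=1)
Step 2: declare b=60 at depth 1
Visible at query point: b=60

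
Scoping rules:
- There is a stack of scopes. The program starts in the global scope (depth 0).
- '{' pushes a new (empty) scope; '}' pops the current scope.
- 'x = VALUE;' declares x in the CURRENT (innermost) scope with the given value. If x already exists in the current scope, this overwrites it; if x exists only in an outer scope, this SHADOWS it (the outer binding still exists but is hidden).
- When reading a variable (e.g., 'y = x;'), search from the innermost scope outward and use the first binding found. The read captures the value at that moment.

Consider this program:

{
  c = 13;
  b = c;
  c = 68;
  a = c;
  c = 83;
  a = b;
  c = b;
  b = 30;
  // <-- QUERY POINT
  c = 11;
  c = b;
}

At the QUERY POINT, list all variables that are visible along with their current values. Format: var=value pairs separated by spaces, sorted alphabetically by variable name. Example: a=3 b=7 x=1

Step 1: enter scope (depth=1)
Step 2: declare c=13 at depth 1
Step 3: declare b=(read c)=13 at depth 1
Step 4: declare c=68 at depth 1
Step 5: declare a=(read c)=68 at depth 1
Step 6: declare c=83 at depth 1
Step 7: declare a=(read b)=13 at depth 1
Step 8: declare c=(read b)=13 at depth 1
Step 9: declare b=30 at depth 1
Visible at query point: a=13 b=30 c=13

Answer: a=13 b=30 c=13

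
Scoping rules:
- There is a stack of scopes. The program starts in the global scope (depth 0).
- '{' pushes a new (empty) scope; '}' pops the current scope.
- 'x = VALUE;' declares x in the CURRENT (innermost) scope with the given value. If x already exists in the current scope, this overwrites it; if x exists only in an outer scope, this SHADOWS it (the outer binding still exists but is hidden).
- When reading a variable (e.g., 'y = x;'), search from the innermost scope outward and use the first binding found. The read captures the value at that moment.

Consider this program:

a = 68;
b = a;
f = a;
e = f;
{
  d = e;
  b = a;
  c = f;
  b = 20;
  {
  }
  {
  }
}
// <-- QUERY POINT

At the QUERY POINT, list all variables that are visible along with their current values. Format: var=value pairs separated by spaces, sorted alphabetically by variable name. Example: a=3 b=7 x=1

Step 1: declare a=68 at depth 0
Step 2: declare b=(read a)=68 at depth 0
Step 3: declare f=(read a)=68 at depth 0
Step 4: declare e=(read f)=68 at depth 0
Step 5: enter scope (depth=1)
Step 6: declare d=(read e)=68 at depth 1
Step 7: declare b=(read a)=68 at depth 1
Step 8: declare c=(read f)=68 at depth 1
Step 9: declare b=20 at depth 1
Step 10: enter scope (depth=2)
Step 11: exit scope (depth=1)
Step 12: enter scope (depth=2)
Step 13: exit scope (depth=1)
Step 14: exit scope (depth=0)
Visible at query point: a=68 b=68 e=68 f=68

Answer: a=68 b=68 e=68 f=68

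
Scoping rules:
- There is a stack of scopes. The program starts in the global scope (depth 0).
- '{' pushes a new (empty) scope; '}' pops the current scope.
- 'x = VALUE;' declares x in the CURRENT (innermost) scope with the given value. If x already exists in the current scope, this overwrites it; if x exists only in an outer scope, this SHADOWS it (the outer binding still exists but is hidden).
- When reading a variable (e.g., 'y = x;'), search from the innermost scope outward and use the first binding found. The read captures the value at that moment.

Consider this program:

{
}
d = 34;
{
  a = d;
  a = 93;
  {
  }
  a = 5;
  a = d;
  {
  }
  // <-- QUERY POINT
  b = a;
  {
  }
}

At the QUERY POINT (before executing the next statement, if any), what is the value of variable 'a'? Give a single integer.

Answer: 34

Derivation:
Step 1: enter scope (depth=1)
Step 2: exit scope (depth=0)
Step 3: declare d=34 at depth 0
Step 4: enter scope (depth=1)
Step 5: declare a=(read d)=34 at depth 1
Step 6: declare a=93 at depth 1
Step 7: enter scope (depth=2)
Step 8: exit scope (depth=1)
Step 9: declare a=5 at depth 1
Step 10: declare a=(read d)=34 at depth 1
Step 11: enter scope (depth=2)
Step 12: exit scope (depth=1)
Visible at query point: a=34 d=34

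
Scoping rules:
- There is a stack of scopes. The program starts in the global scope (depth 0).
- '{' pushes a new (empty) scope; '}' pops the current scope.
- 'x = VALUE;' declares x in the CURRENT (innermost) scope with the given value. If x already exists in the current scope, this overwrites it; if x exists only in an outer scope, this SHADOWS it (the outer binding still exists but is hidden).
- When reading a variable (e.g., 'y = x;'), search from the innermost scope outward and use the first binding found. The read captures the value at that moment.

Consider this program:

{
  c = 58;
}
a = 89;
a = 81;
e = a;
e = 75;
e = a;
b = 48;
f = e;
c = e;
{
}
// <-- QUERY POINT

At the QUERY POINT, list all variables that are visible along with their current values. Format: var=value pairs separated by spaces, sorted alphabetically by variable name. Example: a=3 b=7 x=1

Answer: a=81 b=48 c=81 e=81 f=81

Derivation:
Step 1: enter scope (depth=1)
Step 2: declare c=58 at depth 1
Step 3: exit scope (depth=0)
Step 4: declare a=89 at depth 0
Step 5: declare a=81 at depth 0
Step 6: declare e=(read a)=81 at depth 0
Step 7: declare e=75 at depth 0
Step 8: declare e=(read a)=81 at depth 0
Step 9: declare b=48 at depth 0
Step 10: declare f=(read e)=81 at depth 0
Step 11: declare c=(read e)=81 at depth 0
Step 12: enter scope (depth=1)
Step 13: exit scope (depth=0)
Visible at query point: a=81 b=48 c=81 e=81 f=81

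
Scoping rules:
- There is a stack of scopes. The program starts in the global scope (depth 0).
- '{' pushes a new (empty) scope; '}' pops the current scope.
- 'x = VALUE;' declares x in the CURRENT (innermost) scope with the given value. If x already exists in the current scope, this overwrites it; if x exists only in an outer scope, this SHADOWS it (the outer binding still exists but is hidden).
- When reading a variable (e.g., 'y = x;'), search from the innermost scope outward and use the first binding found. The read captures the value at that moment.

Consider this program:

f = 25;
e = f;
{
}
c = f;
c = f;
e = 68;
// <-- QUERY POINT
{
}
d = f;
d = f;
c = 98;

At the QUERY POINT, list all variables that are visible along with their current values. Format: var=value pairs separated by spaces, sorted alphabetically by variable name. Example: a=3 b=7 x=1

Answer: c=25 e=68 f=25

Derivation:
Step 1: declare f=25 at depth 0
Step 2: declare e=(read f)=25 at depth 0
Step 3: enter scope (depth=1)
Step 4: exit scope (depth=0)
Step 5: declare c=(read f)=25 at depth 0
Step 6: declare c=(read f)=25 at depth 0
Step 7: declare e=68 at depth 0
Visible at query point: c=25 e=68 f=25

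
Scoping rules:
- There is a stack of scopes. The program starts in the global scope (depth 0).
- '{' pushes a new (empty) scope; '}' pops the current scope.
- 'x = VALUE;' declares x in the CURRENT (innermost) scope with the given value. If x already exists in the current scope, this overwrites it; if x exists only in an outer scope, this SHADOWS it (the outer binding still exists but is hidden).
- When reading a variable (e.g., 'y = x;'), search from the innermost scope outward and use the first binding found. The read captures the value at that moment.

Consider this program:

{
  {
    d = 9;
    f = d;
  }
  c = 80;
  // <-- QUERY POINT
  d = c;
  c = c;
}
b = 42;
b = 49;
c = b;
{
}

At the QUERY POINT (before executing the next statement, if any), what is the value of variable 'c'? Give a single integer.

Answer: 80

Derivation:
Step 1: enter scope (depth=1)
Step 2: enter scope (depth=2)
Step 3: declare d=9 at depth 2
Step 4: declare f=(read d)=9 at depth 2
Step 5: exit scope (depth=1)
Step 6: declare c=80 at depth 1
Visible at query point: c=80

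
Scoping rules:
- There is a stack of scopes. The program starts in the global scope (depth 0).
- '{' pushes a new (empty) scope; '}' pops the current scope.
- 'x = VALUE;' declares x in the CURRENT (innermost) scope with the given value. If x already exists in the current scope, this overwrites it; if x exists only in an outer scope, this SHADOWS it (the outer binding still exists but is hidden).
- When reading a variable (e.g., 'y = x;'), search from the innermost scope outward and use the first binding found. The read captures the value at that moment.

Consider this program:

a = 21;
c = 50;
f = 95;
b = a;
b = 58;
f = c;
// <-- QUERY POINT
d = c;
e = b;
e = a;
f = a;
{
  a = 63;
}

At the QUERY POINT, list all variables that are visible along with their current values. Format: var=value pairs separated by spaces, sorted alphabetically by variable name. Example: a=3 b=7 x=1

Step 1: declare a=21 at depth 0
Step 2: declare c=50 at depth 0
Step 3: declare f=95 at depth 0
Step 4: declare b=(read a)=21 at depth 0
Step 5: declare b=58 at depth 0
Step 6: declare f=(read c)=50 at depth 0
Visible at query point: a=21 b=58 c=50 f=50

Answer: a=21 b=58 c=50 f=50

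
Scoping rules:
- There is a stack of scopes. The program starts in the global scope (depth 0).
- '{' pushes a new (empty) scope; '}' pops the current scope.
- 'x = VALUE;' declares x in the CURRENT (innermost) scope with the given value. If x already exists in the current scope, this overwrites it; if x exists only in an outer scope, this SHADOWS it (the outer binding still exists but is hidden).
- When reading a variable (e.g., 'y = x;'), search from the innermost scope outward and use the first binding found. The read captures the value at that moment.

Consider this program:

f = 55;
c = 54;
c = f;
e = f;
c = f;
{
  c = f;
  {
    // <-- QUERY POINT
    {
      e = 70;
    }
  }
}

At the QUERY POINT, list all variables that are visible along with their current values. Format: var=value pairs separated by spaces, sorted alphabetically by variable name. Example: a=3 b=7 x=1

Answer: c=55 e=55 f=55

Derivation:
Step 1: declare f=55 at depth 0
Step 2: declare c=54 at depth 0
Step 3: declare c=(read f)=55 at depth 0
Step 4: declare e=(read f)=55 at depth 0
Step 5: declare c=(read f)=55 at depth 0
Step 6: enter scope (depth=1)
Step 7: declare c=(read f)=55 at depth 1
Step 8: enter scope (depth=2)
Visible at query point: c=55 e=55 f=55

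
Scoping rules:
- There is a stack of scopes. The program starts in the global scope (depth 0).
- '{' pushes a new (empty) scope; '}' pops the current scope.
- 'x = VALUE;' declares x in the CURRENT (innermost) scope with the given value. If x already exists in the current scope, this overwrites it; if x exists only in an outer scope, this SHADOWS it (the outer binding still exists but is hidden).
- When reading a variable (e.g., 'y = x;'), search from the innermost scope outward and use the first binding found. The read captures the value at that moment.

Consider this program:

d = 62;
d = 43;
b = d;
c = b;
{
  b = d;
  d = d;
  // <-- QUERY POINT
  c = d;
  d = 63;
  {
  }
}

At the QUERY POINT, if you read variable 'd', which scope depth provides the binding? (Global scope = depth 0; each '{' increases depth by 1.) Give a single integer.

Answer: 1

Derivation:
Step 1: declare d=62 at depth 0
Step 2: declare d=43 at depth 0
Step 3: declare b=(read d)=43 at depth 0
Step 4: declare c=(read b)=43 at depth 0
Step 5: enter scope (depth=1)
Step 6: declare b=(read d)=43 at depth 1
Step 7: declare d=(read d)=43 at depth 1
Visible at query point: b=43 c=43 d=43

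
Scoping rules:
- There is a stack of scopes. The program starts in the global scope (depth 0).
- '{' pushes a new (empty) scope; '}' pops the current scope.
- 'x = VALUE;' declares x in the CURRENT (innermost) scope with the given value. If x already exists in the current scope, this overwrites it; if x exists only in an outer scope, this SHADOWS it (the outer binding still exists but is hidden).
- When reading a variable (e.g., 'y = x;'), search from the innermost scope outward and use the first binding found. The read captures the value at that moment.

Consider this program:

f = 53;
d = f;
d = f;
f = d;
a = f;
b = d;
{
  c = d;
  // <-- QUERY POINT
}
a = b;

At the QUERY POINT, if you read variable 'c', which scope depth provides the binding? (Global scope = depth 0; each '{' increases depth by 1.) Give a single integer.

Step 1: declare f=53 at depth 0
Step 2: declare d=(read f)=53 at depth 0
Step 3: declare d=(read f)=53 at depth 0
Step 4: declare f=(read d)=53 at depth 0
Step 5: declare a=(read f)=53 at depth 0
Step 6: declare b=(read d)=53 at depth 0
Step 7: enter scope (depth=1)
Step 8: declare c=(read d)=53 at depth 1
Visible at query point: a=53 b=53 c=53 d=53 f=53

Answer: 1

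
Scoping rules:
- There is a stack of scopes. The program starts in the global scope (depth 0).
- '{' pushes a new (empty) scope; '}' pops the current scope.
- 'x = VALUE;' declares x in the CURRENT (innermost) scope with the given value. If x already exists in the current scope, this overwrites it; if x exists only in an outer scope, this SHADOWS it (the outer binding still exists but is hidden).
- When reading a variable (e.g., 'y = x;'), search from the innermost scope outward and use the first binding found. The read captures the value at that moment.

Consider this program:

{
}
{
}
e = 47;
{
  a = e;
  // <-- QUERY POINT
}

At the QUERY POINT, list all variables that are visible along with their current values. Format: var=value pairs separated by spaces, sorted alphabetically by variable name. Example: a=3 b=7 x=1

Answer: a=47 e=47

Derivation:
Step 1: enter scope (depth=1)
Step 2: exit scope (depth=0)
Step 3: enter scope (depth=1)
Step 4: exit scope (depth=0)
Step 5: declare e=47 at depth 0
Step 6: enter scope (depth=1)
Step 7: declare a=(read e)=47 at depth 1
Visible at query point: a=47 e=47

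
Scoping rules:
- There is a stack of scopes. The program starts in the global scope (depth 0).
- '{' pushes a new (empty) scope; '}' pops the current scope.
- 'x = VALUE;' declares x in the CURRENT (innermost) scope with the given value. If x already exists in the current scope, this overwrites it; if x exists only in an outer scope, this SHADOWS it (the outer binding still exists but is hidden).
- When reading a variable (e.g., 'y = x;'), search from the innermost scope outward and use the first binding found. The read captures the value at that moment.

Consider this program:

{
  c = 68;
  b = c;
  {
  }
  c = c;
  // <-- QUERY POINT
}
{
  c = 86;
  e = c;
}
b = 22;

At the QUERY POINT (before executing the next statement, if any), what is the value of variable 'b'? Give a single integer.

Step 1: enter scope (depth=1)
Step 2: declare c=68 at depth 1
Step 3: declare b=(read c)=68 at depth 1
Step 4: enter scope (depth=2)
Step 5: exit scope (depth=1)
Step 6: declare c=(read c)=68 at depth 1
Visible at query point: b=68 c=68

Answer: 68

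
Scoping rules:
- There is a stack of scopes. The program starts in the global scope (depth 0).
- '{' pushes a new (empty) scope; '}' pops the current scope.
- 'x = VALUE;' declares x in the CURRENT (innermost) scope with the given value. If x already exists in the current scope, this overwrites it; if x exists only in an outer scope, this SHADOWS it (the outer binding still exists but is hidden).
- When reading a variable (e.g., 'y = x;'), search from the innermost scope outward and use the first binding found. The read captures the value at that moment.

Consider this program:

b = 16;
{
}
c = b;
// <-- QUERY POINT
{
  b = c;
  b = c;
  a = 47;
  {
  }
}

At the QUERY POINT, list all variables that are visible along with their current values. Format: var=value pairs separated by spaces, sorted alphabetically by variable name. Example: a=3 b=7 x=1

Answer: b=16 c=16

Derivation:
Step 1: declare b=16 at depth 0
Step 2: enter scope (depth=1)
Step 3: exit scope (depth=0)
Step 4: declare c=(read b)=16 at depth 0
Visible at query point: b=16 c=16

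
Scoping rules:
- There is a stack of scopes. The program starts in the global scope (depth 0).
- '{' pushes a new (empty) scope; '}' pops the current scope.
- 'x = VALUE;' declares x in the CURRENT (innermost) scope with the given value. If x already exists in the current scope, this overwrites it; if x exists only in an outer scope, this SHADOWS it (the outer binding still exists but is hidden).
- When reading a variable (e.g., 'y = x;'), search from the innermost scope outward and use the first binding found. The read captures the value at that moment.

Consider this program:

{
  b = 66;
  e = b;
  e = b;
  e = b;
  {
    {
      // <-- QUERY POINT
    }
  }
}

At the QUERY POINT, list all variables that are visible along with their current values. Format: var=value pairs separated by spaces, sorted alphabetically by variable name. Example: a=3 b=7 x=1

Step 1: enter scope (depth=1)
Step 2: declare b=66 at depth 1
Step 3: declare e=(read b)=66 at depth 1
Step 4: declare e=(read b)=66 at depth 1
Step 5: declare e=(read b)=66 at depth 1
Step 6: enter scope (depth=2)
Step 7: enter scope (depth=3)
Visible at query point: b=66 e=66

Answer: b=66 e=66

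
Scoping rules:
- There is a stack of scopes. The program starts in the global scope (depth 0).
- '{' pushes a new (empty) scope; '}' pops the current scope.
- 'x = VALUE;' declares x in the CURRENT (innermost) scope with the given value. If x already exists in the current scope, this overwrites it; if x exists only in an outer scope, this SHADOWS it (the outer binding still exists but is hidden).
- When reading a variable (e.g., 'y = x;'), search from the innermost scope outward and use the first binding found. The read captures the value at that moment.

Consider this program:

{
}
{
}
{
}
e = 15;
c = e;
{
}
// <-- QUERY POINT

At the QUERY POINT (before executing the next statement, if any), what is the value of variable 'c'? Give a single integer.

Answer: 15

Derivation:
Step 1: enter scope (depth=1)
Step 2: exit scope (depth=0)
Step 3: enter scope (depth=1)
Step 4: exit scope (depth=0)
Step 5: enter scope (depth=1)
Step 6: exit scope (depth=0)
Step 7: declare e=15 at depth 0
Step 8: declare c=(read e)=15 at depth 0
Step 9: enter scope (depth=1)
Step 10: exit scope (depth=0)
Visible at query point: c=15 e=15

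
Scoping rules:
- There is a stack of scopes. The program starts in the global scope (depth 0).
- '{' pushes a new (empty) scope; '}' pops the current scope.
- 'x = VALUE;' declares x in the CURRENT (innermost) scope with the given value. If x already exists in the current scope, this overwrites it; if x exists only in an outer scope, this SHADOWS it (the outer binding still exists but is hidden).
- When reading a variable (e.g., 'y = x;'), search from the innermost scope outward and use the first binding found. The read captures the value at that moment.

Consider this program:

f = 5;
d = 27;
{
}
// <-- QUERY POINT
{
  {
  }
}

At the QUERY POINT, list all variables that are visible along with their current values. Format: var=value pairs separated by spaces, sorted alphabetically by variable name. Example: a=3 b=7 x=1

Answer: d=27 f=5

Derivation:
Step 1: declare f=5 at depth 0
Step 2: declare d=27 at depth 0
Step 3: enter scope (depth=1)
Step 4: exit scope (depth=0)
Visible at query point: d=27 f=5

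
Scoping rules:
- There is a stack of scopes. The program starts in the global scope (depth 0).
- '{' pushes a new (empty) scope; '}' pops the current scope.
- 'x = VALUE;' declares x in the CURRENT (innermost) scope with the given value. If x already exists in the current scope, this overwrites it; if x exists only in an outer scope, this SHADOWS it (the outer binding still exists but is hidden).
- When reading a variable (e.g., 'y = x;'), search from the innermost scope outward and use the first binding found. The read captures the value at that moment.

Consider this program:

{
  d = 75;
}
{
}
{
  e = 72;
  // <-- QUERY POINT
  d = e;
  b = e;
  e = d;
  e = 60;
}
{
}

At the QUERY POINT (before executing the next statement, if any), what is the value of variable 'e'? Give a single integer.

Answer: 72

Derivation:
Step 1: enter scope (depth=1)
Step 2: declare d=75 at depth 1
Step 3: exit scope (depth=0)
Step 4: enter scope (depth=1)
Step 5: exit scope (depth=0)
Step 6: enter scope (depth=1)
Step 7: declare e=72 at depth 1
Visible at query point: e=72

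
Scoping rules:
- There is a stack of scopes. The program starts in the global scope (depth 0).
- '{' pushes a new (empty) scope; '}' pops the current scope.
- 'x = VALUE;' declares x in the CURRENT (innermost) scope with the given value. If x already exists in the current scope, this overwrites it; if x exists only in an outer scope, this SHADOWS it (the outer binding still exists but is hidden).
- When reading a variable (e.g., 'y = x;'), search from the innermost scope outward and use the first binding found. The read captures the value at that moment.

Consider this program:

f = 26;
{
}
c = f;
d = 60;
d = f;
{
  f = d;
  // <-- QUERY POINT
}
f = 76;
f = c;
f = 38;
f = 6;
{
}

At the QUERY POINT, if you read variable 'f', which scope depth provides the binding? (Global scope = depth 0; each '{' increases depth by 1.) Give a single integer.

Step 1: declare f=26 at depth 0
Step 2: enter scope (depth=1)
Step 3: exit scope (depth=0)
Step 4: declare c=(read f)=26 at depth 0
Step 5: declare d=60 at depth 0
Step 6: declare d=(read f)=26 at depth 0
Step 7: enter scope (depth=1)
Step 8: declare f=(read d)=26 at depth 1
Visible at query point: c=26 d=26 f=26

Answer: 1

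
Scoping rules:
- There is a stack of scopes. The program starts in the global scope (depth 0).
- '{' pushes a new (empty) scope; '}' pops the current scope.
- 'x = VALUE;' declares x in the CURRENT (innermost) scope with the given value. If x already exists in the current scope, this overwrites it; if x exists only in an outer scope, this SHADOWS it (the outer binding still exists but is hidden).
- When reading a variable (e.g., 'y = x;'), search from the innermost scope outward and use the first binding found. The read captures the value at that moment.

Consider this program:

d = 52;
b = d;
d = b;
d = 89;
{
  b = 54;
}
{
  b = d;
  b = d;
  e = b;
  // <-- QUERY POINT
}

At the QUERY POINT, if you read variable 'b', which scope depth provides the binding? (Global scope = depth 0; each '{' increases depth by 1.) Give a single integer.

Answer: 1

Derivation:
Step 1: declare d=52 at depth 0
Step 2: declare b=(read d)=52 at depth 0
Step 3: declare d=(read b)=52 at depth 0
Step 4: declare d=89 at depth 0
Step 5: enter scope (depth=1)
Step 6: declare b=54 at depth 1
Step 7: exit scope (depth=0)
Step 8: enter scope (depth=1)
Step 9: declare b=(read d)=89 at depth 1
Step 10: declare b=(read d)=89 at depth 1
Step 11: declare e=(read b)=89 at depth 1
Visible at query point: b=89 d=89 e=89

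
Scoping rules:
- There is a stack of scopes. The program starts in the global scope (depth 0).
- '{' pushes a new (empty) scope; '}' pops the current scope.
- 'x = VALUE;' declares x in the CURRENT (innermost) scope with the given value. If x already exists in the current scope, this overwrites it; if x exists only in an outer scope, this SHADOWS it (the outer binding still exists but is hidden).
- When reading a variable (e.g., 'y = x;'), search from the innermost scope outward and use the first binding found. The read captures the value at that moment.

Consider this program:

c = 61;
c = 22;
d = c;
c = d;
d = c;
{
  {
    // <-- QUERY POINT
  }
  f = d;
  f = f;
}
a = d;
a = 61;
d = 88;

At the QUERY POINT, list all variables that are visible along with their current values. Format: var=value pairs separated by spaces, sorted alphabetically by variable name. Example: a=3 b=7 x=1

Answer: c=22 d=22

Derivation:
Step 1: declare c=61 at depth 0
Step 2: declare c=22 at depth 0
Step 3: declare d=(read c)=22 at depth 0
Step 4: declare c=(read d)=22 at depth 0
Step 5: declare d=(read c)=22 at depth 0
Step 6: enter scope (depth=1)
Step 7: enter scope (depth=2)
Visible at query point: c=22 d=22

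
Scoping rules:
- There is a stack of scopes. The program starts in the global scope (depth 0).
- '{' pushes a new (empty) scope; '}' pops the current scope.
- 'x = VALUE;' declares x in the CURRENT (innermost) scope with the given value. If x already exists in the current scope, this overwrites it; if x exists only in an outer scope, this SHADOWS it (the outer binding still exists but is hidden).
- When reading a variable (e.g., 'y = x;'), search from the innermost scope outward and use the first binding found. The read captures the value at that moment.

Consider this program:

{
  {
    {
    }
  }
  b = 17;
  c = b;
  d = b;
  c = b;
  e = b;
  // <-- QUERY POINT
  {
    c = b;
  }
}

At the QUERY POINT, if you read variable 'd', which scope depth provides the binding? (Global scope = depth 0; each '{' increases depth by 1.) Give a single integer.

Answer: 1

Derivation:
Step 1: enter scope (depth=1)
Step 2: enter scope (depth=2)
Step 3: enter scope (depth=3)
Step 4: exit scope (depth=2)
Step 5: exit scope (depth=1)
Step 6: declare b=17 at depth 1
Step 7: declare c=(read b)=17 at depth 1
Step 8: declare d=(read b)=17 at depth 1
Step 9: declare c=(read b)=17 at depth 1
Step 10: declare e=(read b)=17 at depth 1
Visible at query point: b=17 c=17 d=17 e=17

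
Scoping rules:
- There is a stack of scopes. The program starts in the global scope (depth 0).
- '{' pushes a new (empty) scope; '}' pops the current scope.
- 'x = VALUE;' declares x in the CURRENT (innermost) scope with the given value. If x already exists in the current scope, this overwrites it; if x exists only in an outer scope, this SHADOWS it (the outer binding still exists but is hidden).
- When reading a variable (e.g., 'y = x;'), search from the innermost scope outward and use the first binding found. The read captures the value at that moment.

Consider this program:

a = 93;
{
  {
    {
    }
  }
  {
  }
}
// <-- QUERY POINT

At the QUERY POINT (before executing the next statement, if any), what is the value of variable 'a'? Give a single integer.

Answer: 93

Derivation:
Step 1: declare a=93 at depth 0
Step 2: enter scope (depth=1)
Step 3: enter scope (depth=2)
Step 4: enter scope (depth=3)
Step 5: exit scope (depth=2)
Step 6: exit scope (depth=1)
Step 7: enter scope (depth=2)
Step 8: exit scope (depth=1)
Step 9: exit scope (depth=0)
Visible at query point: a=93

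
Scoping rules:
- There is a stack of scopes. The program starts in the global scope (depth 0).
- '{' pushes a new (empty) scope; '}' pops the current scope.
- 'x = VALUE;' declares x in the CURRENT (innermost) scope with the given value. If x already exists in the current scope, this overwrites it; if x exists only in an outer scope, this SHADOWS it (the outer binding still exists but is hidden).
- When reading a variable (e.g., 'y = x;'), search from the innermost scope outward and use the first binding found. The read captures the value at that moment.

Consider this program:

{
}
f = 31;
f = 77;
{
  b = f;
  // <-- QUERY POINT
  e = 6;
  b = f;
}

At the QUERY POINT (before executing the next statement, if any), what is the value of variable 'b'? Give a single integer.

Step 1: enter scope (depth=1)
Step 2: exit scope (depth=0)
Step 3: declare f=31 at depth 0
Step 4: declare f=77 at depth 0
Step 5: enter scope (depth=1)
Step 6: declare b=(read f)=77 at depth 1
Visible at query point: b=77 f=77

Answer: 77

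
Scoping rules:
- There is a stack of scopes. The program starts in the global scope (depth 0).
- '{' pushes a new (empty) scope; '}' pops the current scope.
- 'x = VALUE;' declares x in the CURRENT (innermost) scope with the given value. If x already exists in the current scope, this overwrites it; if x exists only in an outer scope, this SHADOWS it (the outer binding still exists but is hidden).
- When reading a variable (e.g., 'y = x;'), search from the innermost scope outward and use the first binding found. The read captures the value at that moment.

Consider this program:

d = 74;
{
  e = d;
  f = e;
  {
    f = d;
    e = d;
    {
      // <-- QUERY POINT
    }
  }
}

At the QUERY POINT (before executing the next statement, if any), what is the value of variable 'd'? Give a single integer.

Answer: 74

Derivation:
Step 1: declare d=74 at depth 0
Step 2: enter scope (depth=1)
Step 3: declare e=(read d)=74 at depth 1
Step 4: declare f=(read e)=74 at depth 1
Step 5: enter scope (depth=2)
Step 6: declare f=(read d)=74 at depth 2
Step 7: declare e=(read d)=74 at depth 2
Step 8: enter scope (depth=3)
Visible at query point: d=74 e=74 f=74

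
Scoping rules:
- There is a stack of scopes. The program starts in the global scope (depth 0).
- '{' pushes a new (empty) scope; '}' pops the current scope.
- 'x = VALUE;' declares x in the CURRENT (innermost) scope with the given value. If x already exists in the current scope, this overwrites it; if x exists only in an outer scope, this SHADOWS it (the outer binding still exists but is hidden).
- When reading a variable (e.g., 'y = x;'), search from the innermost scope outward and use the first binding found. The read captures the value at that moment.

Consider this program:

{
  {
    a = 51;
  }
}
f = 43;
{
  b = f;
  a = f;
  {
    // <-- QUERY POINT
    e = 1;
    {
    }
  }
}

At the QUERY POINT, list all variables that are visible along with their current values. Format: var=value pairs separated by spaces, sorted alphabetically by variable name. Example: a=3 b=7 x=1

Step 1: enter scope (depth=1)
Step 2: enter scope (depth=2)
Step 3: declare a=51 at depth 2
Step 4: exit scope (depth=1)
Step 5: exit scope (depth=0)
Step 6: declare f=43 at depth 0
Step 7: enter scope (depth=1)
Step 8: declare b=(read f)=43 at depth 1
Step 9: declare a=(read f)=43 at depth 1
Step 10: enter scope (depth=2)
Visible at query point: a=43 b=43 f=43

Answer: a=43 b=43 f=43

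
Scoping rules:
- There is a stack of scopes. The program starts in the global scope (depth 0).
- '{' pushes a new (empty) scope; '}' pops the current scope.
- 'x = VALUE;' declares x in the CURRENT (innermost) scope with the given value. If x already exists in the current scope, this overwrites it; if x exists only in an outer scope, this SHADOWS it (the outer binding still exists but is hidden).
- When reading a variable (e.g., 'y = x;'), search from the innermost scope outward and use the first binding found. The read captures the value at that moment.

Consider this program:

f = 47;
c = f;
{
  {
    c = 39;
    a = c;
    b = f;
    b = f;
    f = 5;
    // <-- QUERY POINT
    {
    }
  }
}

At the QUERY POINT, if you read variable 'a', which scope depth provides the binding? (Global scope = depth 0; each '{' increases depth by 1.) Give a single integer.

Answer: 2

Derivation:
Step 1: declare f=47 at depth 0
Step 2: declare c=(read f)=47 at depth 0
Step 3: enter scope (depth=1)
Step 4: enter scope (depth=2)
Step 5: declare c=39 at depth 2
Step 6: declare a=(read c)=39 at depth 2
Step 7: declare b=(read f)=47 at depth 2
Step 8: declare b=(read f)=47 at depth 2
Step 9: declare f=5 at depth 2
Visible at query point: a=39 b=47 c=39 f=5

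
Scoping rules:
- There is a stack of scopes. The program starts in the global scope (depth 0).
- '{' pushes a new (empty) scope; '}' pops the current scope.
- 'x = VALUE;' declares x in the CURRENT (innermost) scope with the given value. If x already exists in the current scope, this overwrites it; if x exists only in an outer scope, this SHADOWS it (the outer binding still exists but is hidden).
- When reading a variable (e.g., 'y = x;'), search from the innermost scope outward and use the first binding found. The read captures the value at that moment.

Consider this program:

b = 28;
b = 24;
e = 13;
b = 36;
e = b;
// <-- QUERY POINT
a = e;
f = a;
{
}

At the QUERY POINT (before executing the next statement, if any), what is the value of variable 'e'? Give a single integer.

Step 1: declare b=28 at depth 0
Step 2: declare b=24 at depth 0
Step 3: declare e=13 at depth 0
Step 4: declare b=36 at depth 0
Step 5: declare e=(read b)=36 at depth 0
Visible at query point: b=36 e=36

Answer: 36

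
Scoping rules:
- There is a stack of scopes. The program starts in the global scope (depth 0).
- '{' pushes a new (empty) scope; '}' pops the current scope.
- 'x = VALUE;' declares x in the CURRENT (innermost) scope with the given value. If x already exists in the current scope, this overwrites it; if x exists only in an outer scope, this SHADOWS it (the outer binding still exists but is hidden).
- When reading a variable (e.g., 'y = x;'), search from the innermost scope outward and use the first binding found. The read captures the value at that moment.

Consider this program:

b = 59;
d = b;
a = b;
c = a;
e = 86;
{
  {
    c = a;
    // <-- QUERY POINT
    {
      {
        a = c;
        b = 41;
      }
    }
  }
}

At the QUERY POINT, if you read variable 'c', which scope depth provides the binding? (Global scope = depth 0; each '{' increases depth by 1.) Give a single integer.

Answer: 2

Derivation:
Step 1: declare b=59 at depth 0
Step 2: declare d=(read b)=59 at depth 0
Step 3: declare a=(read b)=59 at depth 0
Step 4: declare c=(read a)=59 at depth 0
Step 5: declare e=86 at depth 0
Step 6: enter scope (depth=1)
Step 7: enter scope (depth=2)
Step 8: declare c=(read a)=59 at depth 2
Visible at query point: a=59 b=59 c=59 d=59 e=86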